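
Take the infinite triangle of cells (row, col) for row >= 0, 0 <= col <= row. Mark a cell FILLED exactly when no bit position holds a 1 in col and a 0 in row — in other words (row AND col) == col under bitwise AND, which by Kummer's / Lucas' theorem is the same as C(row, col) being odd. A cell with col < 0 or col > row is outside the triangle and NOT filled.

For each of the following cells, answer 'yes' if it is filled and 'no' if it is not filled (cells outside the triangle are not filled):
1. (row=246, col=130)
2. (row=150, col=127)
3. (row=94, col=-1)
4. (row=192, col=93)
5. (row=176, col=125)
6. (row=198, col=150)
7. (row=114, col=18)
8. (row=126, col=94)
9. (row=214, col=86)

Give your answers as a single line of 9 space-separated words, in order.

(246,130): row=0b11110110, col=0b10000010, row AND col = 0b10000010 = 130; 130 == 130 -> filled
(150,127): row=0b10010110, col=0b1111111, row AND col = 0b10110 = 22; 22 != 127 -> empty
(94,-1): col outside [0, 94] -> not filled
(192,93): row=0b11000000, col=0b1011101, row AND col = 0b1000000 = 64; 64 != 93 -> empty
(176,125): row=0b10110000, col=0b1111101, row AND col = 0b110000 = 48; 48 != 125 -> empty
(198,150): row=0b11000110, col=0b10010110, row AND col = 0b10000110 = 134; 134 != 150 -> empty
(114,18): row=0b1110010, col=0b10010, row AND col = 0b10010 = 18; 18 == 18 -> filled
(126,94): row=0b1111110, col=0b1011110, row AND col = 0b1011110 = 94; 94 == 94 -> filled
(214,86): row=0b11010110, col=0b1010110, row AND col = 0b1010110 = 86; 86 == 86 -> filled

Answer: yes no no no no no yes yes yes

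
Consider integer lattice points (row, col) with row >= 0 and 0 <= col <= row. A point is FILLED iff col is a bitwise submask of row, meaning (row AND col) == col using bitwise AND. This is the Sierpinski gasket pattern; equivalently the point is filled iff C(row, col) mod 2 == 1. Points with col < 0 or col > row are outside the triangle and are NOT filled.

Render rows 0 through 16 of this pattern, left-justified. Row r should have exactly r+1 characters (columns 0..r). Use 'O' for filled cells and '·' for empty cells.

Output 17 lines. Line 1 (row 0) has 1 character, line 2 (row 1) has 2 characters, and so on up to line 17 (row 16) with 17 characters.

Answer: O
OO
O·O
OOOO
O···O
OO··OO
O·O·O·O
OOOOOOOO
O·······O
OO······OO
O·O·····O·O
OOOO····OOOO
O···O···O···O
OO··OO··OO··OO
O·O·O·O·O·O·O·O
OOOOOOOOOOOOOOOO
O···············O

Derivation:
r0=0: O
r1=1: OO
r2=10: O·O
r3=11: OOOO
r4=100: O···O
r5=101: OO··OO
r6=110: O·O·O·O
r7=111: OOOOOOOO
r8=1000: O·······O
r9=1001: OO······OO
r10=1010: O·O·····O·O
r11=1011: OOOO····OOOO
r12=1100: O···O···O···O
r13=1101: OO··OO··OO··OO
r14=1110: O·O·O·O·O·O·O·O
r15=1111: OOOOOOOOOOOOOOOO
r16=10000: O···············O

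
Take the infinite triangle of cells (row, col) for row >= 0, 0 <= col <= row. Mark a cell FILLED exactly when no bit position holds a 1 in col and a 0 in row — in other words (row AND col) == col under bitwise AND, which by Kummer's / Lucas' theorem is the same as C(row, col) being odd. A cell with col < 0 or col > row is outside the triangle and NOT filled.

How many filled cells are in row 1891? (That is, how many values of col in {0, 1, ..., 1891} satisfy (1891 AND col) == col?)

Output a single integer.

Answer: 128

Derivation:
1891 in binary = 11101100011
popcount(1891) = number of 1-bits in 11101100011 = 7
A col c satisfies (1891 AND c) == c iff every set bit of c is also set in 1891; each of the 7 set bits of 1891 can independently be on or off in c.
count = 2^7 = 128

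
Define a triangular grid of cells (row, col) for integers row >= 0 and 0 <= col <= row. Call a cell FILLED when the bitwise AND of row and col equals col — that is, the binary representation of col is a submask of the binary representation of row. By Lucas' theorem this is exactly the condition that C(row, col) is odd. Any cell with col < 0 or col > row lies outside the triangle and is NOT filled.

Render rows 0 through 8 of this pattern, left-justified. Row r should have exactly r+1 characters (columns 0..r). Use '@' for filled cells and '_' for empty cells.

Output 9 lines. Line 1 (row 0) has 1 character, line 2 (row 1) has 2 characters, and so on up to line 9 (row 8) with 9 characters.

r0=0: @
r1=1: @@
r2=10: @_@
r3=11: @@@@
r4=100: @___@
r5=101: @@__@@
r6=110: @_@_@_@
r7=111: @@@@@@@@
r8=1000: @_______@

Answer: @
@@
@_@
@@@@
@___@
@@__@@
@_@_@_@
@@@@@@@@
@_______@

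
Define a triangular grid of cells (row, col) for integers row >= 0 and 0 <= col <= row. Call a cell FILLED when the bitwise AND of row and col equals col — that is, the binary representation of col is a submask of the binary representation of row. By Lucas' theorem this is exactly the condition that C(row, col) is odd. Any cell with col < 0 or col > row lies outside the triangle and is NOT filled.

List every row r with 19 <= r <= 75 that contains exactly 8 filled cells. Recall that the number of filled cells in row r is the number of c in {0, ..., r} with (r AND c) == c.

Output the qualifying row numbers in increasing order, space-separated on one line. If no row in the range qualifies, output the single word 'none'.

Row r has 2^popcount(r) filled cells, so we need popcount(r) = log2(8) = 3.
Scan r = 19..75 and keep those with exactly 3 one-bits:
r=19=10011 popcount=3 -> KEEP
r=20=10100 popcount=2 -> skip
r=21=10101 popcount=3 -> KEEP
r=22=10110 popcount=3 -> KEEP
r=23=10111 popcount=4 -> skip
r=24=11000 popcount=2 -> skip
r=25=11001 popcount=3 -> KEEP
r=26=11010 popcount=3 -> KEEP
r=27=11011 popcount=4 -> skip
r=28=11100 popcount=3 -> KEEP
r=29=11101 popcount=4 -> skip
r=30=11110 popcount=4 -> skip
r=31=11111 popcount=5 -> skip
r=32=100000 popcount=1 -> skip
r=33=100001 popcount=2 -> skip
r=34=100010 popcount=2 -> skip
r=35=100011 popcount=3 -> KEEP
r=36=100100 popcount=2 -> skip
r=37=100101 popcount=3 -> KEEP
r=38=100110 popcount=3 -> KEEP
r=39=100111 popcount=4 -> skip
r=40=101000 popcount=2 -> skip
r=41=101001 popcount=3 -> KEEP
r=42=101010 popcount=3 -> KEEP
r=43=101011 popcount=4 -> skip
r=44=101100 popcount=3 -> KEEP
r=45=101101 popcount=4 -> skip
r=46=101110 popcount=4 -> skip
r=47=101111 popcount=5 -> skip
r=48=110000 popcount=2 -> skip
r=49=110001 popcount=3 -> KEEP
r=50=110010 popcount=3 -> KEEP
r=51=110011 popcount=4 -> skip
r=52=110100 popcount=3 -> KEEP
r=53=110101 popcount=4 -> skip
r=54=110110 popcount=4 -> skip
r=55=110111 popcount=5 -> skip
r=56=111000 popcount=3 -> KEEP
r=57=111001 popcount=4 -> skip
r=58=111010 popcount=4 -> skip
r=59=111011 popcount=5 -> skip
r=60=111100 popcount=4 -> skip
r=61=111101 popcount=5 -> skip
r=62=111110 popcount=5 -> skip
r=63=111111 popcount=6 -> skip
r=64=1000000 popcount=1 -> skip
r=65=1000001 popcount=2 -> skip
r=66=1000010 popcount=2 -> skip
r=67=1000011 popcount=3 -> KEEP
r=68=1000100 popcount=2 -> skip
r=69=1000101 popcount=3 -> KEEP
r=70=1000110 popcount=3 -> KEEP
r=71=1000111 popcount=4 -> skip
r=72=1001000 popcount=2 -> skip
r=73=1001001 popcount=3 -> KEEP
r=74=1001010 popcount=3 -> KEEP
r=75=1001011 popcount=4 -> skip
Kept rows: 19 21 22 25 26 28 35 37 38 41 42 44 49 50 52 56 67 69 70 73 74

Answer: 19 21 22 25 26 28 35 37 38 41 42 44 49 50 52 56 67 69 70 73 74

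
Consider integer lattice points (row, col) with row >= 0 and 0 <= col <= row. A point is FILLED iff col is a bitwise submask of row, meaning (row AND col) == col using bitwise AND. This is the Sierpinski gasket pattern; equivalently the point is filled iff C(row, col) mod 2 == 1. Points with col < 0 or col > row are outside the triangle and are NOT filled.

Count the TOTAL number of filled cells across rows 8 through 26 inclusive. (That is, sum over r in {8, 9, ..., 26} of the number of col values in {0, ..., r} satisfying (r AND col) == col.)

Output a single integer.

r8=1000 pc1: +2 =2
r9=1001 pc2: +4 =6
r10=1010 pc2: +4 =10
r11=1011 pc3: +8 =18
r12=1100 pc2: +4 =22
r13=1101 pc3: +8 =30
r14=1110 pc3: +8 =38
r15=1111 pc4: +16 =54
r16=10000 pc1: +2 =56
r17=10001 pc2: +4 =60
r18=10010 pc2: +4 =64
r19=10011 pc3: +8 =72
r20=10100 pc2: +4 =76
r21=10101 pc3: +8 =84
r22=10110 pc3: +8 =92
r23=10111 pc4: +16 =108
r24=11000 pc2: +4 =112
r25=11001 pc3: +8 =120
r26=11010 pc3: +8 =128

Answer: 128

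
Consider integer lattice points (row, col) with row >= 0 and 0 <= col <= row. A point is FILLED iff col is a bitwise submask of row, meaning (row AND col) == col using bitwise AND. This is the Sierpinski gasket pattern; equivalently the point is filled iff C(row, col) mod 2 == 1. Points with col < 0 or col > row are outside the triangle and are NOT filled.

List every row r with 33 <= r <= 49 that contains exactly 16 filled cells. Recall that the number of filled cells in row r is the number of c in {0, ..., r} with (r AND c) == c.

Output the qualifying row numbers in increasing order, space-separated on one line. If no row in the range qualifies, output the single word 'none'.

Row r has 2^popcount(r) filled cells, so we need popcount(r) = log2(16) = 4.
Scan r = 33..49 and keep those with exactly 4 one-bits:
r=33=100001 popcount=2 -> skip
r=34=100010 popcount=2 -> skip
r=35=100011 popcount=3 -> skip
r=36=100100 popcount=2 -> skip
r=37=100101 popcount=3 -> skip
r=38=100110 popcount=3 -> skip
r=39=100111 popcount=4 -> KEEP
r=40=101000 popcount=2 -> skip
r=41=101001 popcount=3 -> skip
r=42=101010 popcount=3 -> skip
r=43=101011 popcount=4 -> KEEP
r=44=101100 popcount=3 -> skip
r=45=101101 popcount=4 -> KEEP
r=46=101110 popcount=4 -> KEEP
r=47=101111 popcount=5 -> skip
r=48=110000 popcount=2 -> skip
r=49=110001 popcount=3 -> skip
Kept rows: 39 43 45 46

Answer: 39 43 45 46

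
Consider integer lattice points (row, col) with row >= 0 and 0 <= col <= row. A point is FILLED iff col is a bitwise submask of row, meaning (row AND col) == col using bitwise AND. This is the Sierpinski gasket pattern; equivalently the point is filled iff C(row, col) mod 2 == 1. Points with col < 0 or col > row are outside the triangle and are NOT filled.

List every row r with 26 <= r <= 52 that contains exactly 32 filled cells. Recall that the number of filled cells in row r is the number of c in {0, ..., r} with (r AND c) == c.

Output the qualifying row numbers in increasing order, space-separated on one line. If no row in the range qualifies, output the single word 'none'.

Row r has 2^popcount(r) filled cells, so we need popcount(r) = log2(32) = 5.
Scan r = 26..52 and keep those with exactly 5 one-bits:
r=26=11010 popcount=3 -> skip
r=27=11011 popcount=4 -> skip
r=28=11100 popcount=3 -> skip
r=29=11101 popcount=4 -> skip
r=30=11110 popcount=4 -> skip
r=31=11111 popcount=5 -> KEEP
r=32=100000 popcount=1 -> skip
r=33=100001 popcount=2 -> skip
r=34=100010 popcount=2 -> skip
r=35=100011 popcount=3 -> skip
r=36=100100 popcount=2 -> skip
r=37=100101 popcount=3 -> skip
r=38=100110 popcount=3 -> skip
r=39=100111 popcount=4 -> skip
r=40=101000 popcount=2 -> skip
r=41=101001 popcount=3 -> skip
r=42=101010 popcount=3 -> skip
r=43=101011 popcount=4 -> skip
r=44=101100 popcount=3 -> skip
r=45=101101 popcount=4 -> skip
r=46=101110 popcount=4 -> skip
r=47=101111 popcount=5 -> KEEP
r=48=110000 popcount=2 -> skip
r=49=110001 popcount=3 -> skip
r=50=110010 popcount=3 -> skip
r=51=110011 popcount=4 -> skip
r=52=110100 popcount=3 -> skip
Kept rows: 31 47

Answer: 31 47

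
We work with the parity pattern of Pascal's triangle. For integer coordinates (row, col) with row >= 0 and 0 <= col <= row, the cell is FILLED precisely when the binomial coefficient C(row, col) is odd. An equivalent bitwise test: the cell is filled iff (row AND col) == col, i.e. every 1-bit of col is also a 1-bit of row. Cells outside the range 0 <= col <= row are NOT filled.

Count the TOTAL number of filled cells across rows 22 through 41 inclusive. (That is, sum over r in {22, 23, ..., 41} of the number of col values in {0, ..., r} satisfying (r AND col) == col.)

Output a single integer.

r22=10110 pc3: +8 =8
r23=10111 pc4: +16 =24
r24=11000 pc2: +4 =28
r25=11001 pc3: +8 =36
r26=11010 pc3: +8 =44
r27=11011 pc4: +16 =60
r28=11100 pc3: +8 =68
r29=11101 pc4: +16 =84
r30=11110 pc4: +16 =100
r31=11111 pc5: +32 =132
r32=100000 pc1: +2 =134
r33=100001 pc2: +4 =138
r34=100010 pc2: +4 =142
r35=100011 pc3: +8 =150
r36=100100 pc2: +4 =154
r37=100101 pc3: +8 =162
r38=100110 pc3: +8 =170
r39=100111 pc4: +16 =186
r40=101000 pc2: +4 =190
r41=101001 pc3: +8 =198

Answer: 198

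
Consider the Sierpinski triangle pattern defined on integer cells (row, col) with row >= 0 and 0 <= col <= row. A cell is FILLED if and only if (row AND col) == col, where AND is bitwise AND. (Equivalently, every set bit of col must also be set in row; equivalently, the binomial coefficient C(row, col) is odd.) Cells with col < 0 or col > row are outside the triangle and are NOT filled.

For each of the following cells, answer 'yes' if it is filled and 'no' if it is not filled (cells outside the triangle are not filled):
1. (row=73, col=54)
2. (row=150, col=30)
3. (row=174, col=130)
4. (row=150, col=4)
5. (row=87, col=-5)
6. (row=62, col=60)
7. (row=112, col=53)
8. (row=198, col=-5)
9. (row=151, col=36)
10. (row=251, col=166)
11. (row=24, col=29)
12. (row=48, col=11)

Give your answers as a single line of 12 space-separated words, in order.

Answer: no no yes yes no yes no no no no no no

Derivation:
(73,54): row=0b1001001, col=0b110110, row AND col = 0b0 = 0; 0 != 54 -> empty
(150,30): row=0b10010110, col=0b11110, row AND col = 0b10110 = 22; 22 != 30 -> empty
(174,130): row=0b10101110, col=0b10000010, row AND col = 0b10000010 = 130; 130 == 130 -> filled
(150,4): row=0b10010110, col=0b100, row AND col = 0b100 = 4; 4 == 4 -> filled
(87,-5): col outside [0, 87] -> not filled
(62,60): row=0b111110, col=0b111100, row AND col = 0b111100 = 60; 60 == 60 -> filled
(112,53): row=0b1110000, col=0b110101, row AND col = 0b110000 = 48; 48 != 53 -> empty
(198,-5): col outside [0, 198] -> not filled
(151,36): row=0b10010111, col=0b100100, row AND col = 0b100 = 4; 4 != 36 -> empty
(251,166): row=0b11111011, col=0b10100110, row AND col = 0b10100010 = 162; 162 != 166 -> empty
(24,29): col outside [0, 24] -> not filled
(48,11): row=0b110000, col=0b1011, row AND col = 0b0 = 0; 0 != 11 -> empty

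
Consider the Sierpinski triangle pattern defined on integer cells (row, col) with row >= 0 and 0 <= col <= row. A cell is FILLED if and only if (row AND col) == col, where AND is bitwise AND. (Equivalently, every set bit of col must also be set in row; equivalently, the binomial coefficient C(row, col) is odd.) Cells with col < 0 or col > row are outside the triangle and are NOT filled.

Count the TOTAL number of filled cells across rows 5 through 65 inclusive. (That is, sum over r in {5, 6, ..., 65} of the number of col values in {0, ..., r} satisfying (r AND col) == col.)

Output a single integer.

Answer: 724

Derivation:
r5=101 pc2: +4 =4
r6=110 pc2: +4 =8
r7=111 pc3: +8 =16
r8=1000 pc1: +2 =18
r9=1001 pc2: +4 =22
r10=1010 pc2: +4 =26
r11=1011 pc3: +8 =34
r12=1100 pc2: +4 =38
r13=1101 pc3: +8 =46
r14=1110 pc3: +8 =54
r15=1111 pc4: +16 =70
r16=10000 pc1: +2 =72
r17=10001 pc2: +4 =76
r18=10010 pc2: +4 =80
r19=10011 pc3: +8 =88
r20=10100 pc2: +4 =92
r21=10101 pc3: +8 =100
r22=10110 pc3: +8 =108
r23=10111 pc4: +16 =124
r24=11000 pc2: +4 =128
r25=11001 pc3: +8 =136
r26=11010 pc3: +8 =144
r27=11011 pc4: +16 =160
r28=11100 pc3: +8 =168
r29=11101 pc4: +16 =184
r30=11110 pc4: +16 =200
r31=11111 pc5: +32 =232
r32=100000 pc1: +2 =234
r33=100001 pc2: +4 =238
r34=100010 pc2: +4 =242
r35=100011 pc3: +8 =250
r36=100100 pc2: +4 =254
r37=100101 pc3: +8 =262
r38=100110 pc3: +8 =270
r39=100111 pc4: +16 =286
r40=101000 pc2: +4 =290
r41=101001 pc3: +8 =298
r42=101010 pc3: +8 =306
r43=101011 pc4: +16 =322
r44=101100 pc3: +8 =330
r45=101101 pc4: +16 =346
r46=101110 pc4: +16 =362
r47=101111 pc5: +32 =394
r48=110000 pc2: +4 =398
r49=110001 pc3: +8 =406
r50=110010 pc3: +8 =414
r51=110011 pc4: +16 =430
r52=110100 pc3: +8 =438
r53=110101 pc4: +16 =454
r54=110110 pc4: +16 =470
r55=110111 pc5: +32 =502
r56=111000 pc3: +8 =510
r57=111001 pc4: +16 =526
r58=111010 pc4: +16 =542
r59=111011 pc5: +32 =574
r60=111100 pc4: +16 =590
r61=111101 pc5: +32 =622
r62=111110 pc5: +32 =654
r63=111111 pc6: +64 =718
r64=1000000 pc1: +2 =720
r65=1000001 pc2: +4 =724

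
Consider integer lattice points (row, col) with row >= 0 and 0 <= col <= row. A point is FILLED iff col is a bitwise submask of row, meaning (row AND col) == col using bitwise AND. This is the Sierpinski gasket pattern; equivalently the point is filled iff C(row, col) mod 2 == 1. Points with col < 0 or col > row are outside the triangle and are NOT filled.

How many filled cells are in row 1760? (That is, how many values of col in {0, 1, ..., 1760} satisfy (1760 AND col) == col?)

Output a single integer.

1760 in binary = 11011100000
popcount(1760) = number of 1-bits in 11011100000 = 5
A col c satisfies (1760 AND c) == c iff every set bit of c is also set in 1760; each of the 5 set bits of 1760 can independently be on or off in c.
count = 2^5 = 32

Answer: 32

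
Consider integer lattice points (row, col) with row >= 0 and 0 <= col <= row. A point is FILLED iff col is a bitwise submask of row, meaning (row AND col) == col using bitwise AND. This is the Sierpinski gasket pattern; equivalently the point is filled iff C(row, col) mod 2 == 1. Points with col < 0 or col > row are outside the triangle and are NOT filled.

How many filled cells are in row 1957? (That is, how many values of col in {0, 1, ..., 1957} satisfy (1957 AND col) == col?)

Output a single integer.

1957 in binary = 11110100101
popcount(1957) = number of 1-bits in 11110100101 = 7
A col c satisfies (1957 AND c) == c iff every set bit of c is also set in 1957; each of the 7 set bits of 1957 can independently be on or off in c.
count = 2^7 = 128

Answer: 128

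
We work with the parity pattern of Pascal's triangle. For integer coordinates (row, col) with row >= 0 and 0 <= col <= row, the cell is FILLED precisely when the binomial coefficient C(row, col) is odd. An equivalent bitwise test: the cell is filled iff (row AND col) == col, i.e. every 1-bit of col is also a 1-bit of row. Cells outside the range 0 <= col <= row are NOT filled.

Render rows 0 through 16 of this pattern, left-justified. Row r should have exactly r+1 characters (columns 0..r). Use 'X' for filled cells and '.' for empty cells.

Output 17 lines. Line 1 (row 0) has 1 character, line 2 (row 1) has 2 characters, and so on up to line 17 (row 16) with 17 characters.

Answer: X
XX
X.X
XXXX
X...X
XX..XX
X.X.X.X
XXXXXXXX
X.......X
XX......XX
X.X.....X.X
XXXX....XXXX
X...X...X...X
XX..XX..XX..XX
X.X.X.X.X.X.X.X
XXXXXXXXXXXXXXXX
X...............X

Derivation:
r0=0: X
r1=1: XX
r2=10: X.X
r3=11: XXXX
r4=100: X...X
r5=101: XX..XX
r6=110: X.X.X.X
r7=111: XXXXXXXX
r8=1000: X.......X
r9=1001: XX......XX
r10=1010: X.X.....X.X
r11=1011: XXXX....XXXX
r12=1100: X...X...X...X
r13=1101: XX..XX..XX..XX
r14=1110: X.X.X.X.X.X.X.X
r15=1111: XXXXXXXXXXXXXXXX
r16=10000: X...............X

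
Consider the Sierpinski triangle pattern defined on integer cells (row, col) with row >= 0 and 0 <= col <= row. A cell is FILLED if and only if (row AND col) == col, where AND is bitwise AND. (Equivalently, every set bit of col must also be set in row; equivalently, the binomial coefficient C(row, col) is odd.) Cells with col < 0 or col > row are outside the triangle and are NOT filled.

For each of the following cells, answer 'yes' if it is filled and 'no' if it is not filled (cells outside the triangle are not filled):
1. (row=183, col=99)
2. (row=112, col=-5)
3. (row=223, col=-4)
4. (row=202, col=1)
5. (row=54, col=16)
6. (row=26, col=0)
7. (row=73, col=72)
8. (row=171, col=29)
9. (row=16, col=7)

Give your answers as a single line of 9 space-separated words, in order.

(183,99): row=0b10110111, col=0b1100011, row AND col = 0b100011 = 35; 35 != 99 -> empty
(112,-5): col outside [0, 112] -> not filled
(223,-4): col outside [0, 223] -> not filled
(202,1): row=0b11001010, col=0b1, row AND col = 0b0 = 0; 0 != 1 -> empty
(54,16): row=0b110110, col=0b10000, row AND col = 0b10000 = 16; 16 == 16 -> filled
(26,0): row=0b11010, col=0b0, row AND col = 0b0 = 0; 0 == 0 -> filled
(73,72): row=0b1001001, col=0b1001000, row AND col = 0b1001000 = 72; 72 == 72 -> filled
(171,29): row=0b10101011, col=0b11101, row AND col = 0b1001 = 9; 9 != 29 -> empty
(16,7): row=0b10000, col=0b111, row AND col = 0b0 = 0; 0 != 7 -> empty

Answer: no no no no yes yes yes no no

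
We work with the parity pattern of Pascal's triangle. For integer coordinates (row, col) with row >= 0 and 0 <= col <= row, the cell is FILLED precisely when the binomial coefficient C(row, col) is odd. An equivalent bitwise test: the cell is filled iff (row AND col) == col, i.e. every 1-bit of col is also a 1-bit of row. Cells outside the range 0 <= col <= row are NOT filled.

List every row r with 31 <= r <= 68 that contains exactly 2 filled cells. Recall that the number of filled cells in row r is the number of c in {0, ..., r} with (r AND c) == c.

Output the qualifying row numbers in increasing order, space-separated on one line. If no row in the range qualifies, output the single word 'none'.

Row r has 2^popcount(r) filled cells, so we need popcount(r) = log2(2) = 1.
Scan r = 31..68 and keep those with exactly 1 one-bits:
r=31=11111 popcount=5 -> skip
r=32=100000 popcount=1 -> KEEP
r=33=100001 popcount=2 -> skip
r=34=100010 popcount=2 -> skip
r=35=100011 popcount=3 -> skip
r=36=100100 popcount=2 -> skip
r=37=100101 popcount=3 -> skip
r=38=100110 popcount=3 -> skip
r=39=100111 popcount=4 -> skip
r=40=101000 popcount=2 -> skip
r=41=101001 popcount=3 -> skip
r=42=101010 popcount=3 -> skip
r=43=101011 popcount=4 -> skip
r=44=101100 popcount=3 -> skip
r=45=101101 popcount=4 -> skip
r=46=101110 popcount=4 -> skip
r=47=101111 popcount=5 -> skip
r=48=110000 popcount=2 -> skip
r=49=110001 popcount=3 -> skip
r=50=110010 popcount=3 -> skip
r=51=110011 popcount=4 -> skip
r=52=110100 popcount=3 -> skip
r=53=110101 popcount=4 -> skip
r=54=110110 popcount=4 -> skip
r=55=110111 popcount=5 -> skip
r=56=111000 popcount=3 -> skip
r=57=111001 popcount=4 -> skip
r=58=111010 popcount=4 -> skip
r=59=111011 popcount=5 -> skip
r=60=111100 popcount=4 -> skip
r=61=111101 popcount=5 -> skip
r=62=111110 popcount=5 -> skip
r=63=111111 popcount=6 -> skip
r=64=1000000 popcount=1 -> KEEP
r=65=1000001 popcount=2 -> skip
r=66=1000010 popcount=2 -> skip
r=67=1000011 popcount=3 -> skip
r=68=1000100 popcount=2 -> skip
Kept rows: 32 64

Answer: 32 64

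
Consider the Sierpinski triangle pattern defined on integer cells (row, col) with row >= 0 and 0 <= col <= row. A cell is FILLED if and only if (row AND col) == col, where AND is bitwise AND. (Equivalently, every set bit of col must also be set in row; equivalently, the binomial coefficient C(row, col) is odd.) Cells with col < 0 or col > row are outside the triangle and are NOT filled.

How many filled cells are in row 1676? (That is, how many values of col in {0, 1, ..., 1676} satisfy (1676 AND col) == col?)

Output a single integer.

Answer: 32

Derivation:
1676 in binary = 11010001100
popcount(1676) = number of 1-bits in 11010001100 = 5
A col c satisfies (1676 AND c) == c iff every set bit of c is also set in 1676; each of the 5 set bits of 1676 can independently be on or off in c.
count = 2^5 = 32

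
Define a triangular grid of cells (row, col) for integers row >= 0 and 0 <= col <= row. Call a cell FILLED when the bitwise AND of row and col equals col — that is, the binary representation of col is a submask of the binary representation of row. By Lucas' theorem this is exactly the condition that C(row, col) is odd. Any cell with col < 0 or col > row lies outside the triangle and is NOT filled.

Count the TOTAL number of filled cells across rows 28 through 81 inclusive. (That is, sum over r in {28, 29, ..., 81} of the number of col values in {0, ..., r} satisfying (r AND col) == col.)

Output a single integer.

r28=11100 pc3: +8 =8
r29=11101 pc4: +16 =24
r30=11110 pc4: +16 =40
r31=11111 pc5: +32 =72
r32=100000 pc1: +2 =74
r33=100001 pc2: +4 =78
r34=100010 pc2: +4 =82
r35=100011 pc3: +8 =90
r36=100100 pc2: +4 =94
r37=100101 pc3: +8 =102
r38=100110 pc3: +8 =110
r39=100111 pc4: +16 =126
r40=101000 pc2: +4 =130
r41=101001 pc3: +8 =138
r42=101010 pc3: +8 =146
r43=101011 pc4: +16 =162
r44=101100 pc3: +8 =170
r45=101101 pc4: +16 =186
r46=101110 pc4: +16 =202
r47=101111 pc5: +32 =234
r48=110000 pc2: +4 =238
r49=110001 pc3: +8 =246
r50=110010 pc3: +8 =254
r51=110011 pc4: +16 =270
r52=110100 pc3: +8 =278
r53=110101 pc4: +16 =294
r54=110110 pc4: +16 =310
r55=110111 pc5: +32 =342
r56=111000 pc3: +8 =350
r57=111001 pc4: +16 =366
r58=111010 pc4: +16 =382
r59=111011 pc5: +32 =414
r60=111100 pc4: +16 =430
r61=111101 pc5: +32 =462
r62=111110 pc5: +32 =494
r63=111111 pc6: +64 =558
r64=1000000 pc1: +2 =560
r65=1000001 pc2: +4 =564
r66=1000010 pc2: +4 =568
r67=1000011 pc3: +8 =576
r68=1000100 pc2: +4 =580
r69=1000101 pc3: +8 =588
r70=1000110 pc3: +8 =596
r71=1000111 pc4: +16 =612
r72=1001000 pc2: +4 =616
r73=1001001 pc3: +8 =624
r74=1001010 pc3: +8 =632
r75=1001011 pc4: +16 =648
r76=1001100 pc3: +8 =656
r77=1001101 pc4: +16 =672
r78=1001110 pc4: +16 =688
r79=1001111 pc5: +32 =720
r80=1010000 pc2: +4 =724
r81=1010001 pc3: +8 =732

Answer: 732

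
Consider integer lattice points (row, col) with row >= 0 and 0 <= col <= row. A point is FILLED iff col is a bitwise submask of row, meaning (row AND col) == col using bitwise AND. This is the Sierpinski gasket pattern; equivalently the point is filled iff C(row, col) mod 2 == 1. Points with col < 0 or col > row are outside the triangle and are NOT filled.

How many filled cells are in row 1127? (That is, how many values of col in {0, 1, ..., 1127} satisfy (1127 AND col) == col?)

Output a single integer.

Answer: 64

Derivation:
1127 in binary = 10001100111
popcount(1127) = number of 1-bits in 10001100111 = 6
A col c satisfies (1127 AND c) == c iff every set bit of c is also set in 1127; each of the 6 set bits of 1127 can independently be on or off in c.
count = 2^6 = 64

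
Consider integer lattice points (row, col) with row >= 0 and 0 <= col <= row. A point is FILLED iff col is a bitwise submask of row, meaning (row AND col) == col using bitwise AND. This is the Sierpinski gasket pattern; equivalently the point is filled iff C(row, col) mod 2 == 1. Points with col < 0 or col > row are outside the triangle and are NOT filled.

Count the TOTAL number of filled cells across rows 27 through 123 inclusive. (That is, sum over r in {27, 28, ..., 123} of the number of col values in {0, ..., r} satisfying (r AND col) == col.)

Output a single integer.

r27=11011 pc4: +16 =16
r28=11100 pc3: +8 =24
r29=11101 pc4: +16 =40
r30=11110 pc4: +16 =56
r31=11111 pc5: +32 =88
r32=100000 pc1: +2 =90
r33=100001 pc2: +4 =94
r34=100010 pc2: +4 =98
r35=100011 pc3: +8 =106
r36=100100 pc2: +4 =110
r37=100101 pc3: +8 =118
r38=100110 pc3: +8 =126
r39=100111 pc4: +16 =142
r40=101000 pc2: +4 =146
r41=101001 pc3: +8 =154
r42=101010 pc3: +8 =162
r43=101011 pc4: +16 =178
r44=101100 pc3: +8 =186
r45=101101 pc4: +16 =202
r46=101110 pc4: +16 =218
r47=101111 pc5: +32 =250
r48=110000 pc2: +4 =254
r49=110001 pc3: +8 =262
r50=110010 pc3: +8 =270
r51=110011 pc4: +16 =286
r52=110100 pc3: +8 =294
r53=110101 pc4: +16 =310
r54=110110 pc4: +16 =326
r55=110111 pc5: +32 =358
r56=111000 pc3: +8 =366
r57=111001 pc4: +16 =382
r58=111010 pc4: +16 =398
r59=111011 pc5: +32 =430
r60=111100 pc4: +16 =446
r61=111101 pc5: +32 =478
r62=111110 pc5: +32 =510
r63=111111 pc6: +64 =574
r64=1000000 pc1: +2 =576
r65=1000001 pc2: +4 =580
r66=1000010 pc2: +4 =584
r67=1000011 pc3: +8 =592
r68=1000100 pc2: +4 =596
r69=1000101 pc3: +8 =604
r70=1000110 pc3: +8 =612
r71=1000111 pc4: +16 =628
r72=1001000 pc2: +4 =632
r73=1001001 pc3: +8 =640
r74=1001010 pc3: +8 =648
r75=1001011 pc4: +16 =664
r76=1001100 pc3: +8 =672
r77=1001101 pc4: +16 =688
r78=1001110 pc4: +16 =704
r79=1001111 pc5: +32 =736
r80=1010000 pc2: +4 =740
r81=1010001 pc3: +8 =748
r82=1010010 pc3: +8 =756
r83=1010011 pc4: +16 =772
r84=1010100 pc3: +8 =780
r85=1010101 pc4: +16 =796
r86=1010110 pc4: +16 =812
r87=1010111 pc5: +32 =844
r88=1011000 pc3: +8 =852
r89=1011001 pc4: +16 =868
r90=1011010 pc4: +16 =884
r91=1011011 pc5: +32 =916
r92=1011100 pc4: +16 =932
r93=1011101 pc5: +32 =964
r94=1011110 pc5: +32 =996
r95=1011111 pc6: +64 =1060
r96=1100000 pc2: +4 =1064
r97=1100001 pc3: +8 =1072
r98=1100010 pc3: +8 =1080
r99=1100011 pc4: +16 =1096
r100=1100100 pc3: +8 =1104
r101=1100101 pc4: +16 =1120
r102=1100110 pc4: +16 =1136
r103=1100111 pc5: +32 =1168
r104=1101000 pc3: +8 =1176
r105=1101001 pc4: +16 =1192
r106=1101010 pc4: +16 =1208
r107=1101011 pc5: +32 =1240
r108=1101100 pc4: +16 =1256
r109=1101101 pc5: +32 =1288
r110=1101110 pc5: +32 =1320
r111=1101111 pc6: +64 =1384
r112=1110000 pc3: +8 =1392
r113=1110001 pc4: +16 =1408
r114=1110010 pc4: +16 =1424
r115=1110011 pc5: +32 =1456
r116=1110100 pc4: +16 =1472
r117=1110101 pc5: +32 =1504
r118=1110110 pc5: +32 =1536
r119=1110111 pc6: +64 =1600
r120=1111000 pc4: +16 =1616
r121=1111001 pc5: +32 =1648
r122=1111010 pc5: +32 =1680
r123=1111011 pc6: +64 =1744

Answer: 1744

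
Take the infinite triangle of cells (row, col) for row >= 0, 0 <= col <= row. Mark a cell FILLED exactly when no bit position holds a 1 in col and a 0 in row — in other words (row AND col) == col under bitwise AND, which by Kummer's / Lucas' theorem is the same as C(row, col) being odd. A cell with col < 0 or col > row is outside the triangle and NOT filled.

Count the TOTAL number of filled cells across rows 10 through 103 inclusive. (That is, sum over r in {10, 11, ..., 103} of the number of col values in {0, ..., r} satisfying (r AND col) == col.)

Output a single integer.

Answer: 1290

Derivation:
r10=1010 pc2: +4 =4
r11=1011 pc3: +8 =12
r12=1100 pc2: +4 =16
r13=1101 pc3: +8 =24
r14=1110 pc3: +8 =32
r15=1111 pc4: +16 =48
r16=10000 pc1: +2 =50
r17=10001 pc2: +4 =54
r18=10010 pc2: +4 =58
r19=10011 pc3: +8 =66
r20=10100 pc2: +4 =70
r21=10101 pc3: +8 =78
r22=10110 pc3: +8 =86
r23=10111 pc4: +16 =102
r24=11000 pc2: +4 =106
r25=11001 pc3: +8 =114
r26=11010 pc3: +8 =122
r27=11011 pc4: +16 =138
r28=11100 pc3: +8 =146
r29=11101 pc4: +16 =162
r30=11110 pc4: +16 =178
r31=11111 pc5: +32 =210
r32=100000 pc1: +2 =212
r33=100001 pc2: +4 =216
r34=100010 pc2: +4 =220
r35=100011 pc3: +8 =228
r36=100100 pc2: +4 =232
r37=100101 pc3: +8 =240
r38=100110 pc3: +8 =248
r39=100111 pc4: +16 =264
r40=101000 pc2: +4 =268
r41=101001 pc3: +8 =276
r42=101010 pc3: +8 =284
r43=101011 pc4: +16 =300
r44=101100 pc3: +8 =308
r45=101101 pc4: +16 =324
r46=101110 pc4: +16 =340
r47=101111 pc5: +32 =372
r48=110000 pc2: +4 =376
r49=110001 pc3: +8 =384
r50=110010 pc3: +8 =392
r51=110011 pc4: +16 =408
r52=110100 pc3: +8 =416
r53=110101 pc4: +16 =432
r54=110110 pc4: +16 =448
r55=110111 pc5: +32 =480
r56=111000 pc3: +8 =488
r57=111001 pc4: +16 =504
r58=111010 pc4: +16 =520
r59=111011 pc5: +32 =552
r60=111100 pc4: +16 =568
r61=111101 pc5: +32 =600
r62=111110 pc5: +32 =632
r63=111111 pc6: +64 =696
r64=1000000 pc1: +2 =698
r65=1000001 pc2: +4 =702
r66=1000010 pc2: +4 =706
r67=1000011 pc3: +8 =714
r68=1000100 pc2: +4 =718
r69=1000101 pc3: +8 =726
r70=1000110 pc3: +8 =734
r71=1000111 pc4: +16 =750
r72=1001000 pc2: +4 =754
r73=1001001 pc3: +8 =762
r74=1001010 pc3: +8 =770
r75=1001011 pc4: +16 =786
r76=1001100 pc3: +8 =794
r77=1001101 pc4: +16 =810
r78=1001110 pc4: +16 =826
r79=1001111 pc5: +32 =858
r80=1010000 pc2: +4 =862
r81=1010001 pc3: +8 =870
r82=1010010 pc3: +8 =878
r83=1010011 pc4: +16 =894
r84=1010100 pc3: +8 =902
r85=1010101 pc4: +16 =918
r86=1010110 pc4: +16 =934
r87=1010111 pc5: +32 =966
r88=1011000 pc3: +8 =974
r89=1011001 pc4: +16 =990
r90=1011010 pc4: +16 =1006
r91=1011011 pc5: +32 =1038
r92=1011100 pc4: +16 =1054
r93=1011101 pc5: +32 =1086
r94=1011110 pc5: +32 =1118
r95=1011111 pc6: +64 =1182
r96=1100000 pc2: +4 =1186
r97=1100001 pc3: +8 =1194
r98=1100010 pc3: +8 =1202
r99=1100011 pc4: +16 =1218
r100=1100100 pc3: +8 =1226
r101=1100101 pc4: +16 =1242
r102=1100110 pc4: +16 =1258
r103=1100111 pc5: +32 =1290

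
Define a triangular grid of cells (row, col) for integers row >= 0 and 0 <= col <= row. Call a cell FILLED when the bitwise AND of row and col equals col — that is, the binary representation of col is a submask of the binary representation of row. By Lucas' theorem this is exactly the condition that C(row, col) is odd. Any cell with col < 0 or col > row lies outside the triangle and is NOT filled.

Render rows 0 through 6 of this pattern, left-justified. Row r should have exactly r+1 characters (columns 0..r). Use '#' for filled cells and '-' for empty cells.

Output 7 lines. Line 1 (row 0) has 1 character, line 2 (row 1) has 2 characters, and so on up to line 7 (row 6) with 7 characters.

Answer: #
##
#-#
####
#---#
##--##
#-#-#-#

Derivation:
r0=0: #
r1=1: ##
r2=10: #-#
r3=11: ####
r4=100: #---#
r5=101: ##--##
r6=110: #-#-#-#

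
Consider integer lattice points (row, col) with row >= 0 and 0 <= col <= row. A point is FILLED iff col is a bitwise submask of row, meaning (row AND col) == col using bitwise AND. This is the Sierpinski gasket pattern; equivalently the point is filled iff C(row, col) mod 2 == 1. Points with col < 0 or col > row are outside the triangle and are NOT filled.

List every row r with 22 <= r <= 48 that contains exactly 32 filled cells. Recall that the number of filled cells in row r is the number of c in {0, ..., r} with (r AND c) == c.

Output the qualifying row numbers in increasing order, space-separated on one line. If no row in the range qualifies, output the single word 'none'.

Answer: 31 47

Derivation:
Row r has 2^popcount(r) filled cells, so we need popcount(r) = log2(32) = 5.
Scan r = 22..48 and keep those with exactly 5 one-bits:
r=22=10110 popcount=3 -> skip
r=23=10111 popcount=4 -> skip
r=24=11000 popcount=2 -> skip
r=25=11001 popcount=3 -> skip
r=26=11010 popcount=3 -> skip
r=27=11011 popcount=4 -> skip
r=28=11100 popcount=3 -> skip
r=29=11101 popcount=4 -> skip
r=30=11110 popcount=4 -> skip
r=31=11111 popcount=5 -> KEEP
r=32=100000 popcount=1 -> skip
r=33=100001 popcount=2 -> skip
r=34=100010 popcount=2 -> skip
r=35=100011 popcount=3 -> skip
r=36=100100 popcount=2 -> skip
r=37=100101 popcount=3 -> skip
r=38=100110 popcount=3 -> skip
r=39=100111 popcount=4 -> skip
r=40=101000 popcount=2 -> skip
r=41=101001 popcount=3 -> skip
r=42=101010 popcount=3 -> skip
r=43=101011 popcount=4 -> skip
r=44=101100 popcount=3 -> skip
r=45=101101 popcount=4 -> skip
r=46=101110 popcount=4 -> skip
r=47=101111 popcount=5 -> KEEP
r=48=110000 popcount=2 -> skip
Kept rows: 31 47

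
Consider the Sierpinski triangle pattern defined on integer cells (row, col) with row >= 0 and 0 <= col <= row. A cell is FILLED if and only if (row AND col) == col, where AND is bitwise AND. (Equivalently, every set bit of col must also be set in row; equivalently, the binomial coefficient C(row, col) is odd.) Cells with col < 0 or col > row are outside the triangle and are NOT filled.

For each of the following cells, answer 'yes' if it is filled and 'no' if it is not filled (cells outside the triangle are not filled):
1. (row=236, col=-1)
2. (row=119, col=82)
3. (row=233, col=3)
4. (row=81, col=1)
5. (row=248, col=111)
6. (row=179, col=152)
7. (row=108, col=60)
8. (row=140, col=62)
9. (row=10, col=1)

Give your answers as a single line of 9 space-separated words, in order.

Answer: no yes no yes no no no no no

Derivation:
(236,-1): col outside [0, 236] -> not filled
(119,82): row=0b1110111, col=0b1010010, row AND col = 0b1010010 = 82; 82 == 82 -> filled
(233,3): row=0b11101001, col=0b11, row AND col = 0b1 = 1; 1 != 3 -> empty
(81,1): row=0b1010001, col=0b1, row AND col = 0b1 = 1; 1 == 1 -> filled
(248,111): row=0b11111000, col=0b1101111, row AND col = 0b1101000 = 104; 104 != 111 -> empty
(179,152): row=0b10110011, col=0b10011000, row AND col = 0b10010000 = 144; 144 != 152 -> empty
(108,60): row=0b1101100, col=0b111100, row AND col = 0b101100 = 44; 44 != 60 -> empty
(140,62): row=0b10001100, col=0b111110, row AND col = 0b1100 = 12; 12 != 62 -> empty
(10,1): row=0b1010, col=0b1, row AND col = 0b0 = 0; 0 != 1 -> empty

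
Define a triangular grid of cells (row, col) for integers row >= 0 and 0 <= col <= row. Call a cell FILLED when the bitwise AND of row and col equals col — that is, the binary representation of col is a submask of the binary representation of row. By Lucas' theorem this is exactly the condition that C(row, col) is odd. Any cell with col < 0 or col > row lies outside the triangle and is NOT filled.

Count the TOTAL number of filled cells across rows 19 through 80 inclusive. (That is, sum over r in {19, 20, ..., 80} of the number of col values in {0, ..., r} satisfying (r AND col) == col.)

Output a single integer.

Answer: 804

Derivation:
r19=10011 pc3: +8 =8
r20=10100 pc2: +4 =12
r21=10101 pc3: +8 =20
r22=10110 pc3: +8 =28
r23=10111 pc4: +16 =44
r24=11000 pc2: +4 =48
r25=11001 pc3: +8 =56
r26=11010 pc3: +8 =64
r27=11011 pc4: +16 =80
r28=11100 pc3: +8 =88
r29=11101 pc4: +16 =104
r30=11110 pc4: +16 =120
r31=11111 pc5: +32 =152
r32=100000 pc1: +2 =154
r33=100001 pc2: +4 =158
r34=100010 pc2: +4 =162
r35=100011 pc3: +8 =170
r36=100100 pc2: +4 =174
r37=100101 pc3: +8 =182
r38=100110 pc3: +8 =190
r39=100111 pc4: +16 =206
r40=101000 pc2: +4 =210
r41=101001 pc3: +8 =218
r42=101010 pc3: +8 =226
r43=101011 pc4: +16 =242
r44=101100 pc3: +8 =250
r45=101101 pc4: +16 =266
r46=101110 pc4: +16 =282
r47=101111 pc5: +32 =314
r48=110000 pc2: +4 =318
r49=110001 pc3: +8 =326
r50=110010 pc3: +8 =334
r51=110011 pc4: +16 =350
r52=110100 pc3: +8 =358
r53=110101 pc4: +16 =374
r54=110110 pc4: +16 =390
r55=110111 pc5: +32 =422
r56=111000 pc3: +8 =430
r57=111001 pc4: +16 =446
r58=111010 pc4: +16 =462
r59=111011 pc5: +32 =494
r60=111100 pc4: +16 =510
r61=111101 pc5: +32 =542
r62=111110 pc5: +32 =574
r63=111111 pc6: +64 =638
r64=1000000 pc1: +2 =640
r65=1000001 pc2: +4 =644
r66=1000010 pc2: +4 =648
r67=1000011 pc3: +8 =656
r68=1000100 pc2: +4 =660
r69=1000101 pc3: +8 =668
r70=1000110 pc3: +8 =676
r71=1000111 pc4: +16 =692
r72=1001000 pc2: +4 =696
r73=1001001 pc3: +8 =704
r74=1001010 pc3: +8 =712
r75=1001011 pc4: +16 =728
r76=1001100 pc3: +8 =736
r77=1001101 pc4: +16 =752
r78=1001110 pc4: +16 =768
r79=1001111 pc5: +32 =800
r80=1010000 pc2: +4 =804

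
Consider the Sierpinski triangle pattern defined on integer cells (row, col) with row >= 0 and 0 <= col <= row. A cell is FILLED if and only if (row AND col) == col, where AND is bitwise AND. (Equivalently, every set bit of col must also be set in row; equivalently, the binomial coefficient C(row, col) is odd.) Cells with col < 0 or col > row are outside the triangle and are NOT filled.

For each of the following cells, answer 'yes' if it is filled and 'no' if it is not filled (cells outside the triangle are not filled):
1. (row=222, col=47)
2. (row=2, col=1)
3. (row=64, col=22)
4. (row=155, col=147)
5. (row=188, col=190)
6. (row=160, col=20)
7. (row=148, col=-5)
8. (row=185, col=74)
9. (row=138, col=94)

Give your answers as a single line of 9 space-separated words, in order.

(222,47): row=0b11011110, col=0b101111, row AND col = 0b1110 = 14; 14 != 47 -> empty
(2,1): row=0b10, col=0b1, row AND col = 0b0 = 0; 0 != 1 -> empty
(64,22): row=0b1000000, col=0b10110, row AND col = 0b0 = 0; 0 != 22 -> empty
(155,147): row=0b10011011, col=0b10010011, row AND col = 0b10010011 = 147; 147 == 147 -> filled
(188,190): col outside [0, 188] -> not filled
(160,20): row=0b10100000, col=0b10100, row AND col = 0b0 = 0; 0 != 20 -> empty
(148,-5): col outside [0, 148] -> not filled
(185,74): row=0b10111001, col=0b1001010, row AND col = 0b1000 = 8; 8 != 74 -> empty
(138,94): row=0b10001010, col=0b1011110, row AND col = 0b1010 = 10; 10 != 94 -> empty

Answer: no no no yes no no no no no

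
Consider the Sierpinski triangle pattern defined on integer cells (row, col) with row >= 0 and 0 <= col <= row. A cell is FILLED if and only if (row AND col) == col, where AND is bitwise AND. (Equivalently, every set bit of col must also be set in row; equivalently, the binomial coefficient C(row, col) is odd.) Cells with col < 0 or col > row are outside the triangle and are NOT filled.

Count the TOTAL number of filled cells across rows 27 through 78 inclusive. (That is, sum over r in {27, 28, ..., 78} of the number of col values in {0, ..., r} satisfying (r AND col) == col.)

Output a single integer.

Answer: 704

Derivation:
r27=11011 pc4: +16 =16
r28=11100 pc3: +8 =24
r29=11101 pc4: +16 =40
r30=11110 pc4: +16 =56
r31=11111 pc5: +32 =88
r32=100000 pc1: +2 =90
r33=100001 pc2: +4 =94
r34=100010 pc2: +4 =98
r35=100011 pc3: +8 =106
r36=100100 pc2: +4 =110
r37=100101 pc3: +8 =118
r38=100110 pc3: +8 =126
r39=100111 pc4: +16 =142
r40=101000 pc2: +4 =146
r41=101001 pc3: +8 =154
r42=101010 pc3: +8 =162
r43=101011 pc4: +16 =178
r44=101100 pc3: +8 =186
r45=101101 pc4: +16 =202
r46=101110 pc4: +16 =218
r47=101111 pc5: +32 =250
r48=110000 pc2: +4 =254
r49=110001 pc3: +8 =262
r50=110010 pc3: +8 =270
r51=110011 pc4: +16 =286
r52=110100 pc3: +8 =294
r53=110101 pc4: +16 =310
r54=110110 pc4: +16 =326
r55=110111 pc5: +32 =358
r56=111000 pc3: +8 =366
r57=111001 pc4: +16 =382
r58=111010 pc4: +16 =398
r59=111011 pc5: +32 =430
r60=111100 pc4: +16 =446
r61=111101 pc5: +32 =478
r62=111110 pc5: +32 =510
r63=111111 pc6: +64 =574
r64=1000000 pc1: +2 =576
r65=1000001 pc2: +4 =580
r66=1000010 pc2: +4 =584
r67=1000011 pc3: +8 =592
r68=1000100 pc2: +4 =596
r69=1000101 pc3: +8 =604
r70=1000110 pc3: +8 =612
r71=1000111 pc4: +16 =628
r72=1001000 pc2: +4 =632
r73=1001001 pc3: +8 =640
r74=1001010 pc3: +8 =648
r75=1001011 pc4: +16 =664
r76=1001100 pc3: +8 =672
r77=1001101 pc4: +16 =688
r78=1001110 pc4: +16 =704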